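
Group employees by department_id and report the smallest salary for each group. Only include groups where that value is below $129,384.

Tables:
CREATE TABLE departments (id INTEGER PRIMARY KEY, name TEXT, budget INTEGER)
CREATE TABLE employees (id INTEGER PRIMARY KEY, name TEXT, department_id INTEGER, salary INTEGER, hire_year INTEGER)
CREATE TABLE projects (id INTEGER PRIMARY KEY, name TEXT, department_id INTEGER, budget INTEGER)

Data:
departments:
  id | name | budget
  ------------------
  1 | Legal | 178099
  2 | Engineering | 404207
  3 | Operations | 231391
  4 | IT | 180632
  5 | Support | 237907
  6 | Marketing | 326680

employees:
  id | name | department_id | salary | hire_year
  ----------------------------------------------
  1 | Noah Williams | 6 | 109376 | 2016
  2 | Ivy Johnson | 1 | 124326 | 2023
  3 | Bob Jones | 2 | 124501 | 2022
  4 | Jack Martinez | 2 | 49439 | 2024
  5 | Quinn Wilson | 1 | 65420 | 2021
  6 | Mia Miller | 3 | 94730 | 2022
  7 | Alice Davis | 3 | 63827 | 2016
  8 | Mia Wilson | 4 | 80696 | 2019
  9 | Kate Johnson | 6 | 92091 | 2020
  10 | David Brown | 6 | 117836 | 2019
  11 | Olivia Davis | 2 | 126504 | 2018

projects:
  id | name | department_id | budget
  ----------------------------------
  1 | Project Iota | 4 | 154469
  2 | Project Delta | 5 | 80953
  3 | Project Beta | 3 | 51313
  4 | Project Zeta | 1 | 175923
SELECT department_id, MIN(salary) AS min_salary FROM employees GROUP BY department_id HAVING MIN(salary) < 129384

Execution result:
department_id | min_salary
1 | 65420
2 | 49439
3 | 63827
4 | 80696
6 | 92091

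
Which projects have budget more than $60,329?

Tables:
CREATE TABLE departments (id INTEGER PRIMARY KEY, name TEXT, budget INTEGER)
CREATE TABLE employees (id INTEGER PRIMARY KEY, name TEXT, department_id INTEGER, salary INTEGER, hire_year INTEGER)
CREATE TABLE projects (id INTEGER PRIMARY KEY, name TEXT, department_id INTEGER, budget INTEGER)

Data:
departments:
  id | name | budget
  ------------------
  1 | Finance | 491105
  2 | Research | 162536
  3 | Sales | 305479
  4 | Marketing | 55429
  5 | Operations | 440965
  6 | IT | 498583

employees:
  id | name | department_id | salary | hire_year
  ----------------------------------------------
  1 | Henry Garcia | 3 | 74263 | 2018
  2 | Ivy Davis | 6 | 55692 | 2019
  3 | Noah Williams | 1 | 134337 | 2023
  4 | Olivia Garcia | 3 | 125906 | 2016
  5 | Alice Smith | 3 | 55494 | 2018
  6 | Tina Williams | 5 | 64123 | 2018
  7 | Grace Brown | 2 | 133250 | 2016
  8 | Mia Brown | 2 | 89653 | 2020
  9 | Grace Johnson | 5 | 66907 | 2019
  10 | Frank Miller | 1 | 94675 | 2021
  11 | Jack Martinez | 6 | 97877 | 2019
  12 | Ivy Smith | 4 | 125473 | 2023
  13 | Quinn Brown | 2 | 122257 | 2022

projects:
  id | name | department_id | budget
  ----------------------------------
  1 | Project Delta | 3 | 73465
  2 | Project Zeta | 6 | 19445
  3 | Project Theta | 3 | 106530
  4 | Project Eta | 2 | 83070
SELECT name, budget FROM projects WHERE budget > 60329

Execution result:
name | budget
Project Delta | 73465
Project Theta | 106530
Project Eta | 83070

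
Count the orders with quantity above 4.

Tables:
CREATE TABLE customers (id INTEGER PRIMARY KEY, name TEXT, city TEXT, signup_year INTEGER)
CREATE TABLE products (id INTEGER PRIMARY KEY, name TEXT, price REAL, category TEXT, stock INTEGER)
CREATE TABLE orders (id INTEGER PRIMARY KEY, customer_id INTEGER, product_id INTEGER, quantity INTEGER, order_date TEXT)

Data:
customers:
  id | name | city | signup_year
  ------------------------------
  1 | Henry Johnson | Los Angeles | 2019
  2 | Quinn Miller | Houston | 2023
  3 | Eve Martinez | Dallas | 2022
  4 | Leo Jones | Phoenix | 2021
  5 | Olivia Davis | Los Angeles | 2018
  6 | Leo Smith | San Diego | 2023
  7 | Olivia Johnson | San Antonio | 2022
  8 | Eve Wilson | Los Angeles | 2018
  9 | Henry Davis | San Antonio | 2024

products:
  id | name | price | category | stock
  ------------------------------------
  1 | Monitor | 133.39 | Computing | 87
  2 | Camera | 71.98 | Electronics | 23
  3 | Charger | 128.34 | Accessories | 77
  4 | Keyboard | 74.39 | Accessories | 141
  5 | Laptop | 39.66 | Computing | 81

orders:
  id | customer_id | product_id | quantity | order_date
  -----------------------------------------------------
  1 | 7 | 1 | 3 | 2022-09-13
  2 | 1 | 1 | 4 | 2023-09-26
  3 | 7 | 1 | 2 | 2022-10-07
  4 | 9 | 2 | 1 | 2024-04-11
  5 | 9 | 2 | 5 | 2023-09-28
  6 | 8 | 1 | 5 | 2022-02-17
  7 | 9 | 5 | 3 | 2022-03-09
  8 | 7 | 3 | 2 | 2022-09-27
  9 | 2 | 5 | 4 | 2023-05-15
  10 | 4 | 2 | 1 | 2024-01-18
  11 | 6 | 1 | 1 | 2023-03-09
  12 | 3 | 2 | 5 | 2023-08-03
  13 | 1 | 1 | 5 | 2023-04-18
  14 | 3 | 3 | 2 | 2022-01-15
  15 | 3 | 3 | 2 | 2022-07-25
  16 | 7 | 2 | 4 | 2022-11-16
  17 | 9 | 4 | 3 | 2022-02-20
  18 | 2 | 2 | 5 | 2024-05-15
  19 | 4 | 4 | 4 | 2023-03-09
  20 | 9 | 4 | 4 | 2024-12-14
SELECT COUNT(*) FROM orders WHERE quantity > 4

Execution result:
5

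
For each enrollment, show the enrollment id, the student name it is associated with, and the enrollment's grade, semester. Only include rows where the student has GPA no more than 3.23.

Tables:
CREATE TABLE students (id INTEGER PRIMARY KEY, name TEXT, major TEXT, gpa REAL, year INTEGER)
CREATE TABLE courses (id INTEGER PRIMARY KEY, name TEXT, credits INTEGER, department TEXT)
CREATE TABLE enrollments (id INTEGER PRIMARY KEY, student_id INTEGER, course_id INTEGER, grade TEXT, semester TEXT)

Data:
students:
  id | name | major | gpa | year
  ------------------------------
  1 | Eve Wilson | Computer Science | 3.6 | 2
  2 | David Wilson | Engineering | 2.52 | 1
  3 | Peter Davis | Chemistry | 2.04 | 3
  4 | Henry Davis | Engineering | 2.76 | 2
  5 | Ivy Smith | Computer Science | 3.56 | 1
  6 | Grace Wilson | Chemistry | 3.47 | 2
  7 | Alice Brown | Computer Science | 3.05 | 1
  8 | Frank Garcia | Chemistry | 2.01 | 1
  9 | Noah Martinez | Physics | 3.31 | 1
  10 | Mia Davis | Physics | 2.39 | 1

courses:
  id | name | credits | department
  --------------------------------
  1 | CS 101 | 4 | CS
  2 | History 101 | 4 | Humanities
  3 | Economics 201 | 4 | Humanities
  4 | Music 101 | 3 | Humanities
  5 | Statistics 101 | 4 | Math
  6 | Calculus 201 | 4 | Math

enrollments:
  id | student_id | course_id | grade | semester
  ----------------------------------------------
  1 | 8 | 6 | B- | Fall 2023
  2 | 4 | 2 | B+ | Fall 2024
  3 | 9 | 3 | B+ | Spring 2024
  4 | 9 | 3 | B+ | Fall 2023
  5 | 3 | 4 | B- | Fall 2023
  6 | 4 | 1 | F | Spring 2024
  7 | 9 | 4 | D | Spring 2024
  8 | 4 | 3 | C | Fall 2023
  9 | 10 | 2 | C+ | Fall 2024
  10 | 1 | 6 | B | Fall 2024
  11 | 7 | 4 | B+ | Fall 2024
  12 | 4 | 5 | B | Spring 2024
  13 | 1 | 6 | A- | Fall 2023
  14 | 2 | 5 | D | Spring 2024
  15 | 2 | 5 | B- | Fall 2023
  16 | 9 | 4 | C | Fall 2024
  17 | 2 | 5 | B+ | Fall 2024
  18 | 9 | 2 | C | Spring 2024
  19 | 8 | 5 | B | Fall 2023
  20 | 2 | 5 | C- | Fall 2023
SELECT c.id, p.name AS student, c.grade, c.semester FROM enrollments c JOIN students p ON c.student_id = p.id WHERE p.gpa <= 3.23

Execution result:
id | student | grade | semester
1 | Frank Garcia | B- | Fall 2023
2 | Henry Davis | B+ | Fall 2024
5 | Peter Davis | B- | Fall 2023
6 | Henry Davis | F | Spring 2024
8 | Henry Davis | C | Fall 2023
9 | Mia Davis | C+ | Fall 2024
11 | Alice Brown | B+ | Fall 2024
12 | Henry Davis | B | Spring 2024
14 | David Wilson | D | Spring 2024
15 | David Wilson | B- | Fall 2023
17 | David Wilson | B+ | Fall 2024
19 | Frank Garcia | B | Fall 2023
20 | David Wilson | C- | Fall 2023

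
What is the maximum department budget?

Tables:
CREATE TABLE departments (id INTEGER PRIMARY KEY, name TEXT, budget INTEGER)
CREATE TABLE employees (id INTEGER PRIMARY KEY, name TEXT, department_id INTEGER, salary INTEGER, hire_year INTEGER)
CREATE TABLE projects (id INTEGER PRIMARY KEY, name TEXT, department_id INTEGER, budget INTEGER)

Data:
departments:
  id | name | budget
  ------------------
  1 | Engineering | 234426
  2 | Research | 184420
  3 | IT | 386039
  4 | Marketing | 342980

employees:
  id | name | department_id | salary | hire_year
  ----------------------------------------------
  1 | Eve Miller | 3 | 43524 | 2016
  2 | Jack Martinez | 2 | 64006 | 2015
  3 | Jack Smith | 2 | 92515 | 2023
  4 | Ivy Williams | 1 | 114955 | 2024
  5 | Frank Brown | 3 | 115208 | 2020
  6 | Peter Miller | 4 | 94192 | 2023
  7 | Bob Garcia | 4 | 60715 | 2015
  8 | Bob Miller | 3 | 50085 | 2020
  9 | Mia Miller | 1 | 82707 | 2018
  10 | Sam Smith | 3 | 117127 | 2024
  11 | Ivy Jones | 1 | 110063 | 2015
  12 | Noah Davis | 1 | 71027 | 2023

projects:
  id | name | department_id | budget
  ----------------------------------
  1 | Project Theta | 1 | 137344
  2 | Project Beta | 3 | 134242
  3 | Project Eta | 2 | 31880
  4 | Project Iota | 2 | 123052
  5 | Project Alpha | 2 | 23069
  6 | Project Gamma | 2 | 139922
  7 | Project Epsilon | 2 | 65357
SELECT MAX(budget) FROM departments

Execution result:
386039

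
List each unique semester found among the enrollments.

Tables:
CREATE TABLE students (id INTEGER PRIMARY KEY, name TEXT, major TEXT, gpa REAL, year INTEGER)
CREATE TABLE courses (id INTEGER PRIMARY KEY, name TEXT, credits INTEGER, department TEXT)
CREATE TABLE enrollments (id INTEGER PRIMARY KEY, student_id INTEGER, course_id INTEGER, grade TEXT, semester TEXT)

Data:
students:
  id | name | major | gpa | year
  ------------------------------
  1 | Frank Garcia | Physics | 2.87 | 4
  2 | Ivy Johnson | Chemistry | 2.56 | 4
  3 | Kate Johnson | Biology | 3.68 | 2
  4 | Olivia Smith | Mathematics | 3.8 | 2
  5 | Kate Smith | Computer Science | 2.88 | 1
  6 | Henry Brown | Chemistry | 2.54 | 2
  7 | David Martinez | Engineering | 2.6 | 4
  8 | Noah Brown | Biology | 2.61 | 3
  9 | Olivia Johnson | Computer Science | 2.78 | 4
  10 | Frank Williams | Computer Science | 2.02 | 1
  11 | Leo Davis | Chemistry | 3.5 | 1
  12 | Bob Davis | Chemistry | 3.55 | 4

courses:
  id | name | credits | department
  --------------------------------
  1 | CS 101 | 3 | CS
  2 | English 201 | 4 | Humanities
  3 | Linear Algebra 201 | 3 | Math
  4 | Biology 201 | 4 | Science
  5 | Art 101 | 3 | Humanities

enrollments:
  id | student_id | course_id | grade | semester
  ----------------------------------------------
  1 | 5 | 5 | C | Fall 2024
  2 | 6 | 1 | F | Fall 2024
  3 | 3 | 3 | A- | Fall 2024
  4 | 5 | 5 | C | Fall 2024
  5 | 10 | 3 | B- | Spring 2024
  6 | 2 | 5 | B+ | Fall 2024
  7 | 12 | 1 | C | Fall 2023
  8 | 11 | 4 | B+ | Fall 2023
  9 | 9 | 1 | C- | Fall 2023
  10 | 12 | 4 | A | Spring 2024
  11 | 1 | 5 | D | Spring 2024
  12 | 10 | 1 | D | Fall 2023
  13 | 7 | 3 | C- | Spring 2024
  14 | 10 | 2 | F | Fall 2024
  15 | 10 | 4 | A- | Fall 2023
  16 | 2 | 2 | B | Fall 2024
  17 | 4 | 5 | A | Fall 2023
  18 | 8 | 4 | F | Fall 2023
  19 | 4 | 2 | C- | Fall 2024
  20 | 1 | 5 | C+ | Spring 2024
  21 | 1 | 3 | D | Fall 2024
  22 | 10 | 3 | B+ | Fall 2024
SELECT DISTINCT semester FROM enrollments

Execution result:
semester
Fall 2024
Spring 2024
Fall 2023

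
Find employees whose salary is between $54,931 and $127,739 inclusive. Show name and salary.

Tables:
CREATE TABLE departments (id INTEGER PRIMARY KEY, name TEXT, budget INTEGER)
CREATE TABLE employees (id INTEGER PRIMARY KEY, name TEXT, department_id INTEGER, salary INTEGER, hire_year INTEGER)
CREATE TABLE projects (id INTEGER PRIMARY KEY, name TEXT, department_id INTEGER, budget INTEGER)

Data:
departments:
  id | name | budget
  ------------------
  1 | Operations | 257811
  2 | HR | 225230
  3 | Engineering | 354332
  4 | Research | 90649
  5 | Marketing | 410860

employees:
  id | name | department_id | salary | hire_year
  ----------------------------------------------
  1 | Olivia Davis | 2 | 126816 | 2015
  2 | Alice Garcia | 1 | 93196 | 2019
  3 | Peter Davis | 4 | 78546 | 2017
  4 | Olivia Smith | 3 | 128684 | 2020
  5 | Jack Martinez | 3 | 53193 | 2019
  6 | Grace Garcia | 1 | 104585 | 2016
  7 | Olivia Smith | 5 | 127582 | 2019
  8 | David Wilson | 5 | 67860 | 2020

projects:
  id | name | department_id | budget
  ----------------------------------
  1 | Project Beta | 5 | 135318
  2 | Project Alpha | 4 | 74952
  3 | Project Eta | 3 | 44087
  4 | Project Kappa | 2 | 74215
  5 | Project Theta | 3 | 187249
SELECT name, salary FROM employees WHERE salary BETWEEN 54931 AND 127739

Execution result:
name | salary
Olivia Davis | 126816
Alice Garcia | 93196
Peter Davis | 78546
Grace Garcia | 104585
Olivia Smith | 127582
David Wilson | 67860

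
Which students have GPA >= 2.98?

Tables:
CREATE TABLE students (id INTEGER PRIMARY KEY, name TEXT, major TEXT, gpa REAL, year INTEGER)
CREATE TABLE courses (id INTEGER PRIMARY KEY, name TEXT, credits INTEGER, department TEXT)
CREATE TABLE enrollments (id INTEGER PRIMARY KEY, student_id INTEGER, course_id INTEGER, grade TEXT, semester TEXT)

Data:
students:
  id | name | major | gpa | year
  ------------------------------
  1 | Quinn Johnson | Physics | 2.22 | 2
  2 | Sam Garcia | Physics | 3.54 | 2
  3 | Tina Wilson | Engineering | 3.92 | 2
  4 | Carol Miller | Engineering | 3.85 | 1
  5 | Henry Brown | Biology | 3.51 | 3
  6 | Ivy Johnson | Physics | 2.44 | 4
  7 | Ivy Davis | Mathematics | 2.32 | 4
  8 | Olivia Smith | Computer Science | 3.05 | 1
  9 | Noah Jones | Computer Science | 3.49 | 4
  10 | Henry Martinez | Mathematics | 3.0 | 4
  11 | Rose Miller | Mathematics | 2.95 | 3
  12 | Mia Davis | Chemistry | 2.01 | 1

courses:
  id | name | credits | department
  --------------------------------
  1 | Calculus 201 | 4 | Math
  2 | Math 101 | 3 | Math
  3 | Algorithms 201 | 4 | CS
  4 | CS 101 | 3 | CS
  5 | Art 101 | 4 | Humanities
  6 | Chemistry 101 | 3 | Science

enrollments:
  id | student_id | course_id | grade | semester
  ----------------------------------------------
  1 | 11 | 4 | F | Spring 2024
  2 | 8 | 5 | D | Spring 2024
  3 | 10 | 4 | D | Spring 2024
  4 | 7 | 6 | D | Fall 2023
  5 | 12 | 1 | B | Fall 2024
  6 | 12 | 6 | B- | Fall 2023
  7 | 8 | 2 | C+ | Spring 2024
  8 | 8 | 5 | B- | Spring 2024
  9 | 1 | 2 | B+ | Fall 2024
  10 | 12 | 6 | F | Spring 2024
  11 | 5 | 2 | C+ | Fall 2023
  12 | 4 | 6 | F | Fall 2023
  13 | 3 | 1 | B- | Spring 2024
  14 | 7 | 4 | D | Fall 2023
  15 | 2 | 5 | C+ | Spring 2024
SELECT name, gpa FROM students WHERE gpa >= 2.98

Execution result:
name | gpa
Sam Garcia | 3.54
Tina Wilson | 3.92
Carol Miller | 3.85
Henry Brown | 3.51
Olivia Smith | 3.05
Noah Jones | 3.49
Henry Martinez | 3.00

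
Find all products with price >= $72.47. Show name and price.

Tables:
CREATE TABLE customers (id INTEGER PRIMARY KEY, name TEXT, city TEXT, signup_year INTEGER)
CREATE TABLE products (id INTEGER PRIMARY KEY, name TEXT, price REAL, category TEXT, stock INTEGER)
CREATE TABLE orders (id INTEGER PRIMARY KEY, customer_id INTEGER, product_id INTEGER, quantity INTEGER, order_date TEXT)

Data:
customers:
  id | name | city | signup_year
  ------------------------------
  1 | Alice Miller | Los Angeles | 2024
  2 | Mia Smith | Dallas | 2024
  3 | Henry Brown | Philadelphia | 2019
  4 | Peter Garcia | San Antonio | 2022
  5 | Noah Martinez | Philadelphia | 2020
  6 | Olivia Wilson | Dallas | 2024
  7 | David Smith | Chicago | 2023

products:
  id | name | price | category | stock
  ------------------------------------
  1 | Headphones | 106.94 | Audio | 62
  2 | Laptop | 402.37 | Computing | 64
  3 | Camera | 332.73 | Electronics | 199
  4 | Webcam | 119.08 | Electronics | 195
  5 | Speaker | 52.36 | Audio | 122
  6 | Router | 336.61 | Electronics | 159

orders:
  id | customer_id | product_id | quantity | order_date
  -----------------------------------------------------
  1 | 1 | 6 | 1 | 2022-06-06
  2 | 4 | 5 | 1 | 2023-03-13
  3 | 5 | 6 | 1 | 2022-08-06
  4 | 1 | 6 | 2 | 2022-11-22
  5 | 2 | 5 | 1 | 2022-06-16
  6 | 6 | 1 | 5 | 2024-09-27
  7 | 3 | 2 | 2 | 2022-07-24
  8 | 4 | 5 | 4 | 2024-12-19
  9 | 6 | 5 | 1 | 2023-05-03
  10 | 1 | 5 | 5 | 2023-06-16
SELECT name, price FROM products WHERE price >= 72.47

Execution result:
name | price
Headphones | 106.94
Laptop | 402.37
Camera | 332.73
Webcam | 119.08
Router | 336.61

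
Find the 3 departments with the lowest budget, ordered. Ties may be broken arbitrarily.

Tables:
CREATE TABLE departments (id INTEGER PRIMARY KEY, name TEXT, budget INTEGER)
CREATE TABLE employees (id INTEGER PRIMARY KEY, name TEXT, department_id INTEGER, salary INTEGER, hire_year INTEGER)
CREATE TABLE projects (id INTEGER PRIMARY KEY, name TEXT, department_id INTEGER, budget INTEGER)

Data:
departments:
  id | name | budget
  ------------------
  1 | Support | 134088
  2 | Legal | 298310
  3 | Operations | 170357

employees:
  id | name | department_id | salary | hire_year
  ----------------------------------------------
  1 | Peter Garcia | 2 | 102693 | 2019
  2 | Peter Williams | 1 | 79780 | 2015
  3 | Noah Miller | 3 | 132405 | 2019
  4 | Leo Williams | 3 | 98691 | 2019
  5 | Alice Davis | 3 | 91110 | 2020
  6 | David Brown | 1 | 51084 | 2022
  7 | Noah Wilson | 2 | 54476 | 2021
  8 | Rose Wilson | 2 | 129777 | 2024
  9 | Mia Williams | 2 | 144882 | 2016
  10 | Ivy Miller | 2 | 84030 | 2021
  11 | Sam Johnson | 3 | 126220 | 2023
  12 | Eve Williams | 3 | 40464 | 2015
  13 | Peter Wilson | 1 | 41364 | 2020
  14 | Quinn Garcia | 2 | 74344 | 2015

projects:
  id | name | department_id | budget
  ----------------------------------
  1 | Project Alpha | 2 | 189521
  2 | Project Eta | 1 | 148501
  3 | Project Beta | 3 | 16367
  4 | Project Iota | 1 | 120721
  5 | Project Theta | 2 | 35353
SELECT name, budget FROM departments ORDER BY budget ASC LIMIT 3

Execution result:
name | budget
Support | 134088
Operations | 170357
Legal | 298310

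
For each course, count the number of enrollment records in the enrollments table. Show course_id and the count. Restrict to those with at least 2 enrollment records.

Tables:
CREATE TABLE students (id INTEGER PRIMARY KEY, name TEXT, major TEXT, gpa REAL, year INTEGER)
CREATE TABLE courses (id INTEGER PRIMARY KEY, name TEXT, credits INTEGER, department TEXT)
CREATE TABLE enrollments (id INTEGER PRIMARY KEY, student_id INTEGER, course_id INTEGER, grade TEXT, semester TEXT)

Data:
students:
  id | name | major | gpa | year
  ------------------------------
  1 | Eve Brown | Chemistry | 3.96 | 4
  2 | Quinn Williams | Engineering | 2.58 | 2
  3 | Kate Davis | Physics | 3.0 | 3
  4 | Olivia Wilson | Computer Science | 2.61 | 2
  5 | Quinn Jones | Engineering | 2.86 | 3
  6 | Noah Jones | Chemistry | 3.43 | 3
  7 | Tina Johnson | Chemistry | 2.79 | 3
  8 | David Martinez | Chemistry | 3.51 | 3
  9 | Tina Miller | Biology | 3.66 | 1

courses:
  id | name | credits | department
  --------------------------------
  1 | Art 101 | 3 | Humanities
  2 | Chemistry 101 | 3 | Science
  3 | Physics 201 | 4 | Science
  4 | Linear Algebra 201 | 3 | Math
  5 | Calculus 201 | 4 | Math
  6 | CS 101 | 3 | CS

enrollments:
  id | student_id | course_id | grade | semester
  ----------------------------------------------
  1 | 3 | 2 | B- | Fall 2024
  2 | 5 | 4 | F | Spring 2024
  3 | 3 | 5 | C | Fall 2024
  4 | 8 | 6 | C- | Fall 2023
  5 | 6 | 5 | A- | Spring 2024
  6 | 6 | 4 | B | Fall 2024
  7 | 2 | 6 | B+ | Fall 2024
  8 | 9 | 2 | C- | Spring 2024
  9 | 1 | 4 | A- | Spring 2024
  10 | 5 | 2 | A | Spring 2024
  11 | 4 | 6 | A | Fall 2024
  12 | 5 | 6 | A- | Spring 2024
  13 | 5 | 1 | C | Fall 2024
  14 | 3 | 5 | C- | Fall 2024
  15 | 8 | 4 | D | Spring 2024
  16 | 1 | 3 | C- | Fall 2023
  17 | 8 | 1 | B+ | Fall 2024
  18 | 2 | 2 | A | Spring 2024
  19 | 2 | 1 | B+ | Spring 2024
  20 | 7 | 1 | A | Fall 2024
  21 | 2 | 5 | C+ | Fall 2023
SELECT course_id, COUNT(*) AS enrollment_count FROM enrollments GROUP BY course_id HAVING COUNT(*) >= 2

Execution result:
course_id | enrollment_count
1 | 4
2 | 4
4 | 4
5 | 4
6 | 4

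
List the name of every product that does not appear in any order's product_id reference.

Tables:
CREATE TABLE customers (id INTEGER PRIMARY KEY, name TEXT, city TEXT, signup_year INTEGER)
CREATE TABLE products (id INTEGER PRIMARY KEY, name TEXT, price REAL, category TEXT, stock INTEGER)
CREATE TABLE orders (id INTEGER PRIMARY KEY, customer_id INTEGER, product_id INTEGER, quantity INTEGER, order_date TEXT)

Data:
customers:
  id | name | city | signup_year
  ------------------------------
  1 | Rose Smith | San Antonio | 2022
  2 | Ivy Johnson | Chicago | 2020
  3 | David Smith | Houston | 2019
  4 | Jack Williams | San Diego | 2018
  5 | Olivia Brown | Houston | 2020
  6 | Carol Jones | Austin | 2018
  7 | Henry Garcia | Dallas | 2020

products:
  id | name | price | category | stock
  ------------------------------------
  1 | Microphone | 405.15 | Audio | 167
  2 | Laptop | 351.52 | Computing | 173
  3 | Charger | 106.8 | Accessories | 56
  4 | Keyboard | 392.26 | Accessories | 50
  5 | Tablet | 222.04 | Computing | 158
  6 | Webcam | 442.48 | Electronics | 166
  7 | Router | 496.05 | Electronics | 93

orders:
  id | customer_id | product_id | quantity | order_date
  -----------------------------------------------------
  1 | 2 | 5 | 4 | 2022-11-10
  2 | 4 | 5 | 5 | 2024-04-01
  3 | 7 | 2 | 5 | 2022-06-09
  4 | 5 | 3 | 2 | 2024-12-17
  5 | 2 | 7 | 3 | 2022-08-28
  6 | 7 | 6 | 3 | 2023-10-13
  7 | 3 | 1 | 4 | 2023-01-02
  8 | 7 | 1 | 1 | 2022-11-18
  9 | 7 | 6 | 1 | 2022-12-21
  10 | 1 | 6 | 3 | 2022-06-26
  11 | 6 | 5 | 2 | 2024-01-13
SELECT p.name FROM products p LEFT JOIN orders c ON c.product_id = p.id WHERE c.id IS NULL

Execution result:
Keyboard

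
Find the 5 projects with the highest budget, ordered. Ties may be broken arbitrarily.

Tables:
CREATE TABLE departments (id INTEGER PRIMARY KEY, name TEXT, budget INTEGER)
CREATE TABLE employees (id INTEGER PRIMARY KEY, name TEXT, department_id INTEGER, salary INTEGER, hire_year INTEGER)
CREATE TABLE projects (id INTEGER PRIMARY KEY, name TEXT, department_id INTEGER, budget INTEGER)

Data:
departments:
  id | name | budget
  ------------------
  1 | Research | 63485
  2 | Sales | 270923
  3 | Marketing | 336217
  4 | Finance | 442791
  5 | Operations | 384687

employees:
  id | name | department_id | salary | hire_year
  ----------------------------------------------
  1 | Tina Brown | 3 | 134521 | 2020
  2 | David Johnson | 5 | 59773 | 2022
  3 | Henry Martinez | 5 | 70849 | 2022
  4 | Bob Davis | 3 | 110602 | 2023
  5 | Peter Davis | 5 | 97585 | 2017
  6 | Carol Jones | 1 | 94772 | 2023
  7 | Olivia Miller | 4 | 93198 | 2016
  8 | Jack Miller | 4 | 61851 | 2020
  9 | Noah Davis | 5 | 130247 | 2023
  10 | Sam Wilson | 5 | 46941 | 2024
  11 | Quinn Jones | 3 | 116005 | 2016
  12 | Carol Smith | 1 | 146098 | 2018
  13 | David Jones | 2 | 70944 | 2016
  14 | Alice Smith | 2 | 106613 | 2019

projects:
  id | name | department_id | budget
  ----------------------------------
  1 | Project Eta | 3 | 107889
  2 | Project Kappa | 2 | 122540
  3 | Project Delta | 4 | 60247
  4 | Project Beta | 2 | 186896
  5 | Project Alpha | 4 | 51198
SELECT name, budget FROM projects ORDER BY budget DESC LIMIT 5

Execution result:
name | budget
Project Beta | 186896
Project Kappa | 122540
Project Eta | 107889
Project Delta | 60247
Project Alpha | 51198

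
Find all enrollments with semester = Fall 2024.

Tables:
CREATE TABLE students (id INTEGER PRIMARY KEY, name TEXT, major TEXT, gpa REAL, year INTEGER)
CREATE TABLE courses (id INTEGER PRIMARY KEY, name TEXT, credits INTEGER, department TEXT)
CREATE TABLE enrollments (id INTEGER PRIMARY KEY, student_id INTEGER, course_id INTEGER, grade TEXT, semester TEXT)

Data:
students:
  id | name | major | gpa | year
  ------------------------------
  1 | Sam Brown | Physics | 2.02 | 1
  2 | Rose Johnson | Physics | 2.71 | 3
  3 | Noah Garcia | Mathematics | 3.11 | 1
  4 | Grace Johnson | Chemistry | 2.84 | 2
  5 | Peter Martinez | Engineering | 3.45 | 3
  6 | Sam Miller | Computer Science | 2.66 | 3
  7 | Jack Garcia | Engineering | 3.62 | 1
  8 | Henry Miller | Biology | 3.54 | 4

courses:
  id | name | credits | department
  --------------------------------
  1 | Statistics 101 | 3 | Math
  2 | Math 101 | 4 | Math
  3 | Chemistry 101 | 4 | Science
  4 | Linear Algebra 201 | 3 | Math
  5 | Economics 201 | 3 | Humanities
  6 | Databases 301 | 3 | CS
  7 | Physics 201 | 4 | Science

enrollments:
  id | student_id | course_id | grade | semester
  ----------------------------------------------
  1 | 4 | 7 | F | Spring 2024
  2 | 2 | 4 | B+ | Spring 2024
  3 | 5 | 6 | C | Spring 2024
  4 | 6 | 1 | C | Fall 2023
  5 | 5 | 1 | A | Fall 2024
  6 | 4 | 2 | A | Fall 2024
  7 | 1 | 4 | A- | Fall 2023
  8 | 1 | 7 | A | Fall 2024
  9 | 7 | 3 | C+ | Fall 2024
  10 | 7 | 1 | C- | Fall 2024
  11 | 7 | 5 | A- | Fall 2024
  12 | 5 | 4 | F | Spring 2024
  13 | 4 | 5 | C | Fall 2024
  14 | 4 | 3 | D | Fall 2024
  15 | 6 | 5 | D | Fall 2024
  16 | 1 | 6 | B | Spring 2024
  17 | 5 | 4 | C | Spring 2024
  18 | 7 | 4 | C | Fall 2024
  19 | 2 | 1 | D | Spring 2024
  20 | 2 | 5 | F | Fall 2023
SELECT id, semester FROM enrollments WHERE semester = 'Fall 2024'

Execution result:
id | semester
5 | Fall 2024
6 | Fall 2024
8 | Fall 2024
9 | Fall 2024
10 | Fall 2024
11 | Fall 2024
13 | Fall 2024
14 | Fall 2024
15 | Fall 2024
18 | Fall 2024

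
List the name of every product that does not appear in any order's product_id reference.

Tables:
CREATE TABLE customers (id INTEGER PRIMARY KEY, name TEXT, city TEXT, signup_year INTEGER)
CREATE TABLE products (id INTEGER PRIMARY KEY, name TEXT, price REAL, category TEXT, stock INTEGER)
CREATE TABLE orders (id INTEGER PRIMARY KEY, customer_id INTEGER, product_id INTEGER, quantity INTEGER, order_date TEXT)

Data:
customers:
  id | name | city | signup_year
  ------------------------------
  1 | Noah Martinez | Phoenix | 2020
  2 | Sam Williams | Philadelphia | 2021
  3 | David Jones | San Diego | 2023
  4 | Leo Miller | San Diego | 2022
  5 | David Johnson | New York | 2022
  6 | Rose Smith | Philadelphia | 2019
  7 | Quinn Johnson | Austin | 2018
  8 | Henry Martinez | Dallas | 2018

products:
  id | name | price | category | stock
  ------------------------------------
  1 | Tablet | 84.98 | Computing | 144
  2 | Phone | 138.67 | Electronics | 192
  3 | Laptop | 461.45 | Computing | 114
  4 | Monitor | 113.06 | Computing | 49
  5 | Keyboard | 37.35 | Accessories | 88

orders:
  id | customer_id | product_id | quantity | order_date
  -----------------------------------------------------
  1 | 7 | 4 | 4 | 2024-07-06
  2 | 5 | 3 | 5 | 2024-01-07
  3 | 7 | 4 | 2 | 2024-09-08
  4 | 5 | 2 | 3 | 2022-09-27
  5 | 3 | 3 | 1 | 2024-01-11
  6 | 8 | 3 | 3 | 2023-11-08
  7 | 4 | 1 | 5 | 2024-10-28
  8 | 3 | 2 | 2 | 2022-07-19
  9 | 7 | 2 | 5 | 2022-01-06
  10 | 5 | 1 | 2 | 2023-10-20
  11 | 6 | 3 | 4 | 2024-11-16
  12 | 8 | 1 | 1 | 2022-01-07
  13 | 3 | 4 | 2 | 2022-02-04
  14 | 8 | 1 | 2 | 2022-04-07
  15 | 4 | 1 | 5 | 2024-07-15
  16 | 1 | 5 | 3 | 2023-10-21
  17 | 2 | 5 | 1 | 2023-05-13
SELECT p.name FROM products p LEFT JOIN orders c ON c.product_id = p.id WHERE c.id IS NULL

Execution result:
(no rows)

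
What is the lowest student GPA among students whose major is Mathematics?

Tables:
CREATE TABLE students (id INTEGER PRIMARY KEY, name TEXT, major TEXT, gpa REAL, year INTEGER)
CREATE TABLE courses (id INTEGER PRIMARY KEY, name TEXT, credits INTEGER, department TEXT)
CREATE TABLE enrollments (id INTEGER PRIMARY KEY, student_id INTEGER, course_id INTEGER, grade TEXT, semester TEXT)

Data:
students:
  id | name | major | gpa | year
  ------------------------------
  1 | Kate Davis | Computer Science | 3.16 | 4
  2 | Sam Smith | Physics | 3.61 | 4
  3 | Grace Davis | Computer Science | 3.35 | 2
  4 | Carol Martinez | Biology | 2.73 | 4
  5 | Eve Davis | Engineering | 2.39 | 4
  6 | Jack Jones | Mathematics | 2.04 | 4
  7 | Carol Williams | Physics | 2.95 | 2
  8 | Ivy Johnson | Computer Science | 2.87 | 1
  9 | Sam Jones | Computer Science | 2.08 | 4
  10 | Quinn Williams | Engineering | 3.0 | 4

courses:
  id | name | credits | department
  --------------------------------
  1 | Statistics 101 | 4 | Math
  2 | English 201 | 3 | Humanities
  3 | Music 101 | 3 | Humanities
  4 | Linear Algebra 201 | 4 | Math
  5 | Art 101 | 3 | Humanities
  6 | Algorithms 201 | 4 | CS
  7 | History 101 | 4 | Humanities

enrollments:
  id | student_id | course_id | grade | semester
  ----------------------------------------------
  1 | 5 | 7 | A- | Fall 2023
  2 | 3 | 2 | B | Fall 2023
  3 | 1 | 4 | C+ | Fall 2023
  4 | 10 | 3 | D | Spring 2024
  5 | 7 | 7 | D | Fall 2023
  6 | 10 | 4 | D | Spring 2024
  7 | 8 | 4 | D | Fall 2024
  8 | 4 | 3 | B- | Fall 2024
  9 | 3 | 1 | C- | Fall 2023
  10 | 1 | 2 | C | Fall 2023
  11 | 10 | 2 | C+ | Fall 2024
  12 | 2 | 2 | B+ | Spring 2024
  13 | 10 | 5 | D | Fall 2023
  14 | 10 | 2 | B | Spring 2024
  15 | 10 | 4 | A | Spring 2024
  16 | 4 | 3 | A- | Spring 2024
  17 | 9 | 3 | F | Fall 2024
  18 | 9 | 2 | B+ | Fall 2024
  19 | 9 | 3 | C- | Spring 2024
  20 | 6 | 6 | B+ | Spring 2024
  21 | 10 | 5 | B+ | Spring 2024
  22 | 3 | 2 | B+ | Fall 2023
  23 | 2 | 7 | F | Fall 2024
SELECT MIN(gpa) FROM students WHERE major = 'Mathematics'

Execution result:
2.04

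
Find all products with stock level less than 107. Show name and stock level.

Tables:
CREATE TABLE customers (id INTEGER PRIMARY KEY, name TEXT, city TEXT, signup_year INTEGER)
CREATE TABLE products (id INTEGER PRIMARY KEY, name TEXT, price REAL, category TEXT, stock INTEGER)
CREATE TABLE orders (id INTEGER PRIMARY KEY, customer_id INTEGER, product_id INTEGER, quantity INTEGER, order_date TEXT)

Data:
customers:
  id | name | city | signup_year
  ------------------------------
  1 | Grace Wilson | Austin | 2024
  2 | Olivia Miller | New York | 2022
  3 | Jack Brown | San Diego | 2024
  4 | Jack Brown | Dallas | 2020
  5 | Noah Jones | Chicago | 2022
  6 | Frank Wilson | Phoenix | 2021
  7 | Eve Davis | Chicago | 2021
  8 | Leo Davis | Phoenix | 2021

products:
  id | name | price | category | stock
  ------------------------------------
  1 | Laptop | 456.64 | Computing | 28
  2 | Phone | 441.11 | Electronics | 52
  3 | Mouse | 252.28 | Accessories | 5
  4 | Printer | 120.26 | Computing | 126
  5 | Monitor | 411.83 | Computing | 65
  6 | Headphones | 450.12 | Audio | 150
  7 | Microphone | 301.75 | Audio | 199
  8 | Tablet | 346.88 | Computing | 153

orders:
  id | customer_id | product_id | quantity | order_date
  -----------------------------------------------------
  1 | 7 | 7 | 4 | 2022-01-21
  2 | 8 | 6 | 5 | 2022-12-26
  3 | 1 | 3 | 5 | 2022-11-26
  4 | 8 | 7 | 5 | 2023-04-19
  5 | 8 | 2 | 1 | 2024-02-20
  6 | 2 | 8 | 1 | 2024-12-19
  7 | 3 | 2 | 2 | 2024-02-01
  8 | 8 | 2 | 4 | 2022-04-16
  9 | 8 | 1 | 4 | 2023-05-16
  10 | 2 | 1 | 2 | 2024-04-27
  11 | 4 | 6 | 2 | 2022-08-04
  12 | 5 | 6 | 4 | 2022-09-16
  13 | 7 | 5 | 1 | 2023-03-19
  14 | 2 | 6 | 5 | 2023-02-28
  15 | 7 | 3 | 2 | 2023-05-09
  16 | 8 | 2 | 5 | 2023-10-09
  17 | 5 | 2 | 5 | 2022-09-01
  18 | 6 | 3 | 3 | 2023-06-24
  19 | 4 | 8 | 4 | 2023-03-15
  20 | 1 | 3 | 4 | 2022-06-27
SELECT name, stock FROM products WHERE stock < 107

Execution result:
name | stock
Laptop | 28
Phone | 52
Mouse | 5
Monitor | 65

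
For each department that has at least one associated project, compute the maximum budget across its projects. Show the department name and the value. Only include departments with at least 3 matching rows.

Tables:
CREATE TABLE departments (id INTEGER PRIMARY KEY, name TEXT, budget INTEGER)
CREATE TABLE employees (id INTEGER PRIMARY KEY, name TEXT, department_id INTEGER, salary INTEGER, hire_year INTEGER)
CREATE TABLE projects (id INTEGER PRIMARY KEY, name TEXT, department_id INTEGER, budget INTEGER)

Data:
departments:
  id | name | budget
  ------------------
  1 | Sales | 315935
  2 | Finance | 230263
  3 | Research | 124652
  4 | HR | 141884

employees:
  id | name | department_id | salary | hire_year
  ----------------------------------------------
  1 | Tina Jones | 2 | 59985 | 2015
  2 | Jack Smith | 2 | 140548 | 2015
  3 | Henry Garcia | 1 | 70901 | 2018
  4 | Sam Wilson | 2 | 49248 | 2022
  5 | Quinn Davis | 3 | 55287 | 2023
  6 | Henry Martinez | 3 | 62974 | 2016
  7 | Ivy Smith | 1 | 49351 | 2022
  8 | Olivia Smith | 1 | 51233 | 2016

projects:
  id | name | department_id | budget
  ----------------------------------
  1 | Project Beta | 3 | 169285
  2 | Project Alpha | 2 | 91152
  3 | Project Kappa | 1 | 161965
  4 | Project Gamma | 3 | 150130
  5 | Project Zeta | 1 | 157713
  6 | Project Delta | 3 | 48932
SELECT p.name, MAX(c.budget) AS max_budget FROM projects c JOIN departments p ON c.department_id = p.id GROUP BY p.id, p.name HAVING COUNT(*) >= 3

Execution result:
name | max_budget
Research | 169285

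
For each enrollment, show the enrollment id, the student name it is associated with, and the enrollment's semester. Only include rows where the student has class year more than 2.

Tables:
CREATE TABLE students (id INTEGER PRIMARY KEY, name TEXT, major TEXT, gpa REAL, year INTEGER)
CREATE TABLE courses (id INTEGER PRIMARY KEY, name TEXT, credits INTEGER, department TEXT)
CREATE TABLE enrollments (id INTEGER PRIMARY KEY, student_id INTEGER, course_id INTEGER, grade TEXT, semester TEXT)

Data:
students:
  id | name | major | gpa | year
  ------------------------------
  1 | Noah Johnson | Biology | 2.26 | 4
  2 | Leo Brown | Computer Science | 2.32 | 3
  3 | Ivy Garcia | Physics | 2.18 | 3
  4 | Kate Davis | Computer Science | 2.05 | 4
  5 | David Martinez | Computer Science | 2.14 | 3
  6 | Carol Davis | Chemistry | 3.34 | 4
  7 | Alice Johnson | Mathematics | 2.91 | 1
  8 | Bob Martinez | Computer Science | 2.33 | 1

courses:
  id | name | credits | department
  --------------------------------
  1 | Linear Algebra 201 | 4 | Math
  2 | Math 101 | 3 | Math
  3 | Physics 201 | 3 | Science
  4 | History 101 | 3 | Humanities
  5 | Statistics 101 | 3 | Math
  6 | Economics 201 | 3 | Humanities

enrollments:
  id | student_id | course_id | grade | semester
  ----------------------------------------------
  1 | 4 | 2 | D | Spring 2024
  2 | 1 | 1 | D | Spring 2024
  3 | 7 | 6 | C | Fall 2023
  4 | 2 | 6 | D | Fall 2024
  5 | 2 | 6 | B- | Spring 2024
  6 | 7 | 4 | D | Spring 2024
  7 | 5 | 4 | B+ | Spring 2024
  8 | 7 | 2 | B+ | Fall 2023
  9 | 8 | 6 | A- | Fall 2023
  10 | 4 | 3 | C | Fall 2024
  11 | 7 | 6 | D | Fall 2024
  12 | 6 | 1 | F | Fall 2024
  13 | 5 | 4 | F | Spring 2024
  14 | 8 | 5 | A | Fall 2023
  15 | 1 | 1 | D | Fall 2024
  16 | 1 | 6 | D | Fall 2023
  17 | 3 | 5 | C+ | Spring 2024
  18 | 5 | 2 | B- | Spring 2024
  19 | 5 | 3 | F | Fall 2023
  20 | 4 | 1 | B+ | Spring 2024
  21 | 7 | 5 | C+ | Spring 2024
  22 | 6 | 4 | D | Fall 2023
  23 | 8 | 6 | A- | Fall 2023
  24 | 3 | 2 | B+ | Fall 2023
SELECT c.id, p.name AS student, c.semester FROM enrollments c JOIN students p ON c.student_id = p.id WHERE p.year > 2

Execution result:
id | student | semester
1 | Kate Davis | Spring 2024
2 | Noah Johnson | Spring 2024
4 | Leo Brown | Fall 2024
5 | Leo Brown | Spring 2024
7 | David Martinez | Spring 2024
10 | Kate Davis | Fall 2024
12 | Carol Davis | Fall 2024
13 | David Martinez | Spring 2024
15 | Noah Johnson | Fall 2024
16 | Noah Johnson | Fall 2023
17 | Ivy Garcia | Spring 2024
18 | David Martinez | Spring 2024
19 | David Martinez | Fall 2023
20 | Kate Davis | Spring 2024
22 | Carol Davis | Fall 2023
24 | Ivy Garcia | Fall 2023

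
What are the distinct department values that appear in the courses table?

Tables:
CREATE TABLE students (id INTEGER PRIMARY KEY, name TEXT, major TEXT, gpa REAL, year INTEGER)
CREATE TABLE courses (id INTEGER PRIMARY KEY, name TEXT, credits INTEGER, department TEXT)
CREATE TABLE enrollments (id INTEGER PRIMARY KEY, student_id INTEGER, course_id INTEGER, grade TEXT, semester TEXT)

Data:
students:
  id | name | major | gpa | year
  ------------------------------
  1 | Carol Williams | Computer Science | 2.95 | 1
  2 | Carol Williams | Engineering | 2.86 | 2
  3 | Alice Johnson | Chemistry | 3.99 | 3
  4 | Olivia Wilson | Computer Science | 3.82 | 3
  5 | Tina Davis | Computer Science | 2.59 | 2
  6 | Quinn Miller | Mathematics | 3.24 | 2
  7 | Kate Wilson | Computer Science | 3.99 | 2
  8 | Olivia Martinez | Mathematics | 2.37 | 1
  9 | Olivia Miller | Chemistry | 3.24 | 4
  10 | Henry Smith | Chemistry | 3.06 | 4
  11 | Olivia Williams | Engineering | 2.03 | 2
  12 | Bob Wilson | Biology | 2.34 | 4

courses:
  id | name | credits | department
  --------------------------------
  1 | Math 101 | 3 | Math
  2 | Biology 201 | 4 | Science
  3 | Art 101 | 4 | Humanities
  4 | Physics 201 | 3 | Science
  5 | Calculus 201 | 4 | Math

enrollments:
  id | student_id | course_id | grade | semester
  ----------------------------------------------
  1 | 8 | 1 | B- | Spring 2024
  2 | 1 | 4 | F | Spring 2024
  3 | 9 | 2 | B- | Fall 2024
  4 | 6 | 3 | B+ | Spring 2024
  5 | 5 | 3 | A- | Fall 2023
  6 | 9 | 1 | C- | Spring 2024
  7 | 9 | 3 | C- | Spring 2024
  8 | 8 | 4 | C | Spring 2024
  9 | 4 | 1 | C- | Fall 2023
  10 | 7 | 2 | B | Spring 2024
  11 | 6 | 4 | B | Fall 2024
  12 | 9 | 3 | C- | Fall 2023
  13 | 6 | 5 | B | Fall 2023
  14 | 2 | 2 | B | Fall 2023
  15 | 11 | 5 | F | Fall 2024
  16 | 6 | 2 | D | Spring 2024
SELECT DISTINCT department FROM courses

Execution result:
department
Math
Science
Humanities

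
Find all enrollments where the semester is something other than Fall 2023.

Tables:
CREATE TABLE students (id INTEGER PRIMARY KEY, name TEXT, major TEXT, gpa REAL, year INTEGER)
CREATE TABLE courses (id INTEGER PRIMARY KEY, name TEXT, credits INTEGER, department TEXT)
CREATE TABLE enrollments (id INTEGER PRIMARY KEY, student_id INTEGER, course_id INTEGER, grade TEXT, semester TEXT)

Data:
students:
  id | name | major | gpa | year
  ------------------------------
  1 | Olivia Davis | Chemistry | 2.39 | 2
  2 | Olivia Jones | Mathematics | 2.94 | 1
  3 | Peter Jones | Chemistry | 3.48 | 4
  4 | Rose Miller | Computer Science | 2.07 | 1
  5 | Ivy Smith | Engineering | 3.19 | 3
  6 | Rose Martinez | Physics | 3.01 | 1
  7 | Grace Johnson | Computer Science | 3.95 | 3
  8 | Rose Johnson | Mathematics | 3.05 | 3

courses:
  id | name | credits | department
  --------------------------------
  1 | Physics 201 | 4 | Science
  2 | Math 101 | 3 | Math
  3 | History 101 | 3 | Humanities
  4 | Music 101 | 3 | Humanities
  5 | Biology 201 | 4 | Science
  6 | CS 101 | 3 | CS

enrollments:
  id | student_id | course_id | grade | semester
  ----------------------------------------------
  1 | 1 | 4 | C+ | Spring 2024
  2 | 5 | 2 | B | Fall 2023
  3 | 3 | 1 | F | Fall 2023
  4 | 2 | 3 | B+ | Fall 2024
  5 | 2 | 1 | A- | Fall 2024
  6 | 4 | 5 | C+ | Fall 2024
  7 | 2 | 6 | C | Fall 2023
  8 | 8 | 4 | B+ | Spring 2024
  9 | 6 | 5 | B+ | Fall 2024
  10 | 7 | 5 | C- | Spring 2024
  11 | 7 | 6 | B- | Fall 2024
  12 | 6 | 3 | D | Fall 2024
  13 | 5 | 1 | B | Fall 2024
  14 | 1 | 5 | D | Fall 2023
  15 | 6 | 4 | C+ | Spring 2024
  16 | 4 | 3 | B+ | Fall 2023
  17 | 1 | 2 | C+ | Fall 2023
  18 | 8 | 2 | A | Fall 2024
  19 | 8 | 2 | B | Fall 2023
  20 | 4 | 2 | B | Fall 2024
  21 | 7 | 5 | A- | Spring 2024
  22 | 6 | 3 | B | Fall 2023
SELECT id, semester FROM enrollments WHERE semester <> 'Fall 2023'

Execution result:
id | semester
1 | Spring 2024
4 | Fall 2024
5 | Fall 2024
6 | Fall 2024
8 | Spring 2024
9 | Fall 2024
10 | Spring 2024
11 | Fall 2024
12 | Fall 2024
13 | Fall 2024
15 | Spring 2024
18 | Fall 2024
20 | Fall 2024
21 | Spring 2024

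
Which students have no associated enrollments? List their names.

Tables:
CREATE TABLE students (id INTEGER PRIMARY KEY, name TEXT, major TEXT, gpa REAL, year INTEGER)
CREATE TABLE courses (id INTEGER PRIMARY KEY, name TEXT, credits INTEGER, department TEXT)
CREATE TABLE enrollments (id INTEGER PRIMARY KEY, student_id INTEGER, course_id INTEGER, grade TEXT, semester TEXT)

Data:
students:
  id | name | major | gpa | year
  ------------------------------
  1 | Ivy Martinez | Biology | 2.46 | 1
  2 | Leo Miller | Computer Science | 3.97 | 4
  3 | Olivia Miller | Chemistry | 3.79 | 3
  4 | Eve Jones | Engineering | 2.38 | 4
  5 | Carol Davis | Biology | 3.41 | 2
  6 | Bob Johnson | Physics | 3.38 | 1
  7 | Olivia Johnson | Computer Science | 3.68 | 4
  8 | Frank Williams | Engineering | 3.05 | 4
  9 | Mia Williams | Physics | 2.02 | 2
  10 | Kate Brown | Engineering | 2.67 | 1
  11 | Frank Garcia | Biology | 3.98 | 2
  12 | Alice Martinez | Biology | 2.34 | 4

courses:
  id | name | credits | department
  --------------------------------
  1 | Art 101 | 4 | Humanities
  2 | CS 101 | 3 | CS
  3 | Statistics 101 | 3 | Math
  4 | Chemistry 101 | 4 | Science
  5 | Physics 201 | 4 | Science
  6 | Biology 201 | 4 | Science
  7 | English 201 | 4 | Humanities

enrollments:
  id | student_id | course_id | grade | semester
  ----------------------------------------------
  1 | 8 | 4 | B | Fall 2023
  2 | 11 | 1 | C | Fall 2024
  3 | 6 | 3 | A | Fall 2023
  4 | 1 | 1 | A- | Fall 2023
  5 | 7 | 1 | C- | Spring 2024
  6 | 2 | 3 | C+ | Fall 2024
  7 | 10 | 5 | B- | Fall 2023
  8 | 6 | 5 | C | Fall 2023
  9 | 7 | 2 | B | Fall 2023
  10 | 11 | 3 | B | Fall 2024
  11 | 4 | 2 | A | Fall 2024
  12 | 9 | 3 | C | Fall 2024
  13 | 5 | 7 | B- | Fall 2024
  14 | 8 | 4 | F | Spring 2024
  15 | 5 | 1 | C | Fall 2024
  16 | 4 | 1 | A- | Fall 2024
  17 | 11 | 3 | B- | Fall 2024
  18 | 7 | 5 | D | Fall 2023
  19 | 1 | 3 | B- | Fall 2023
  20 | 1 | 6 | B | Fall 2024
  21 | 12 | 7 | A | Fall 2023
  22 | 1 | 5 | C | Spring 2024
SELECT p.name FROM students p LEFT JOIN enrollments c ON c.student_id = p.id WHERE c.id IS NULL

Execution result:
Olivia Miller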